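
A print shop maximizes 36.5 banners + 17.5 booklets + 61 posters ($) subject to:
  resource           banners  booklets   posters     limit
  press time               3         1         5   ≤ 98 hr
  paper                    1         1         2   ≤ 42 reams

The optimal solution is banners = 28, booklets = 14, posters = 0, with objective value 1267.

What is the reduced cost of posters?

Check each constraint at x*: press time 98/98 (tight); paper 42/42 (tight).
From A_Bᵀ y = c: 3·y_press time + 1·y_paper = 36.5; 1·y_press time + 1·y_paper = 17.5.
This yields shadow prices y_press time = 9.5, y_paper = 8.
Reduced cost of posters: c₃ − yᵀa₃ = 61 − (9.5·5 + 8·2) = 61 − 63.5 = -2.5.

-2.5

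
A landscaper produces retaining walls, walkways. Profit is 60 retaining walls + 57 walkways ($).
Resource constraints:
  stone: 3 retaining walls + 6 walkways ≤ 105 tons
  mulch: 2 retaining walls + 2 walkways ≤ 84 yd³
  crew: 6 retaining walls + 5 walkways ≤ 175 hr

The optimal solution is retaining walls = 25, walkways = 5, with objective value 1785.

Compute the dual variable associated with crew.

9

Binding: stone and crew. Non-binding: mulch (24 unused).
By complementary slackness, y = 0 for the non-binding constraint.
From A_Bᵀ y = c: 3·y_stone + 6·y_crew = 60; 6·y_stone + 5·y_crew = 57.
Solving: y_stone = 2, y_crew = 9.
Shadow price of crew = 9.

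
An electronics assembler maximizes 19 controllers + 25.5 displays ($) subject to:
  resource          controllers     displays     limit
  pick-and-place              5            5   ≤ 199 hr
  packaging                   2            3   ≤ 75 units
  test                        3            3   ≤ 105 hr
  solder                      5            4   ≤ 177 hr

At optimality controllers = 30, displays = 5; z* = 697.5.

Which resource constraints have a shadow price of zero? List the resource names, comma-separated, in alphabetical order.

pick-and-place: 175/199 (slack 24)
packaging: 75/75 (binding)
test: 105/105 (binding)
solder: 170/177 (slack 7)
By complementary slackness, a constraint with positive slack has shadow price 0 → pick-and-place, solder.

pick-and-place, solder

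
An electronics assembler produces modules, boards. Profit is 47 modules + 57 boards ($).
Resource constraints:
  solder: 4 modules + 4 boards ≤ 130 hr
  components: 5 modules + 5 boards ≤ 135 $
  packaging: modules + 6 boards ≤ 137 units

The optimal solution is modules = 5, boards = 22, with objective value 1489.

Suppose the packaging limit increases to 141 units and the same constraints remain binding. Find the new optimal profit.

Binding: components and packaging. Non-binding: solder (22 unused).
Slack constraints have shadow price 0 (complementary slackness).
Dual feasibility on the basic columns requires 5·y_components + 1·y_packaging = 47, 5·y_components + 6·y_packaging = 57.
→ y_components = 9 and y_packaging = 2.
Δz = y_packaging·Δb = 2 × (4) = 8, so new z* = 1489 + 8 = 1497.

1497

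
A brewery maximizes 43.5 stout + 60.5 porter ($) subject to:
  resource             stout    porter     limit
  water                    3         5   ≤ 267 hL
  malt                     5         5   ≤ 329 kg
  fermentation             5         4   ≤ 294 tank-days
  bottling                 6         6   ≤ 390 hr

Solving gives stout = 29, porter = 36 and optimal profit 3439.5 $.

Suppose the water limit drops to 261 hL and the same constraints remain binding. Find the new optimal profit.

Binding: water and bottling. Non-binding: malt (4 unused), fermentation (5 unused).
Slack constraints have shadow price 0 (complementary slackness).
From A_Bᵀ y = c: 3·y_water + 6·y_bottling = 43.5; 5·y_water + 6·y_bottling = 60.5.
Solving: y_water = 8.5, y_bottling = 3.
Δz = y_water·Δb = 8.5 × (-6) = -51, so new z* = 3439.5 − 51 = 3388.5.

3388.5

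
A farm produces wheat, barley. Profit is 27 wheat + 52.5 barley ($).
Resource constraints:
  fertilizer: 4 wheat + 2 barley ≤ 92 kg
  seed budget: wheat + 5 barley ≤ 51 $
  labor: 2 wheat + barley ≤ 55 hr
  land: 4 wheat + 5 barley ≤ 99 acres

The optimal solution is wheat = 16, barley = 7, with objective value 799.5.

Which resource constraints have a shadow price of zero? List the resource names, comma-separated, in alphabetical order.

fertilizer: 78/92 (slack 14)
seed budget: 51/51 (binding)
labor: 39/55 (slack 16)
land: 99/99 (binding)
By complementary slackness, a constraint with positive slack has shadow price 0 → fertilizer, labor.

fertilizer, labor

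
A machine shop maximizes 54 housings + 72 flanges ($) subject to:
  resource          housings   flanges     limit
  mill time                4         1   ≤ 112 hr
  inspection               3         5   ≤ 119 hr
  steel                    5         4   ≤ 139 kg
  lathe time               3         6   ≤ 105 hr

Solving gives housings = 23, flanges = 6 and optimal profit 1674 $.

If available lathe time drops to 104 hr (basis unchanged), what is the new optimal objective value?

1666

At the optimum: mill time uses 98 of 112 (slack = 14); inspection uses 99 of 119 (slack = 20); steel uses 139 of 139 (binding); lathe time uses 105 of 105 (binding).
By complementary slackness, y = 0 for the non-binding constraints.
From A_Bᵀ y = c: 5·y_steel + 3·y_lathe time = 54; 4·y_steel + 6·y_lathe time = 72.
Solving: y_steel = 6, y_lathe time = 8.
Δz = y_lathe time·Δb = 8 × (-1) = -8, so new z* = 1674 − 8 = 1666.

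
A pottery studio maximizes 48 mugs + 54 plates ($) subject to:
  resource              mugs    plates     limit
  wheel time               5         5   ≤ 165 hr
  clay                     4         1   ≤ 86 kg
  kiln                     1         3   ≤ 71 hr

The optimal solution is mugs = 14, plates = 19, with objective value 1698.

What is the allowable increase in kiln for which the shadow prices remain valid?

Binding constraints: wheel time, kiln. The basis is B = [[5,5],[1,3]] with det 10.
Per unit increase in kiln, x* moves by d = (-0.5, 0.5).
The basis stays optimal until mugs reaches 0; allowable increase = 28 hr.

28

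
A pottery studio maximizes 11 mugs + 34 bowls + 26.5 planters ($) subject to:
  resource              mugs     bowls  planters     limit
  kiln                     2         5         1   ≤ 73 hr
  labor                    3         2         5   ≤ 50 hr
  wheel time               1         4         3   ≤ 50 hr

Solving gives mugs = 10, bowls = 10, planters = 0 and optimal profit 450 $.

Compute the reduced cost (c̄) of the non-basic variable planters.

-2.5

Check each constraint at x*: kiln 70/73 (slack 3); labor 50/50 (tight); wheel time 50/50 (tight).
By complementary slackness, y = 0 for the non-binding constraint.
From A_Bᵀ y = c: 3·y_labor + 1·y_wheel time = 11; 2·y_labor + 4·y_wheel time = 34.
→ y_labor = 1 and y_wheel time = 8.
Reduced cost of planters: c₃ − yᵀa₃ = 26.5 − (1·5 + 8·3) = 26.5 − 29 = -2.5.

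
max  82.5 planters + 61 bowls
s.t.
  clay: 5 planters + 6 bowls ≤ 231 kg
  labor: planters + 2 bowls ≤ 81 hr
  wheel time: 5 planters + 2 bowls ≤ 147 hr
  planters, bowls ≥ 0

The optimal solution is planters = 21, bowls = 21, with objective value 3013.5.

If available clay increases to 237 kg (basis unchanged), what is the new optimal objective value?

3055.5

At the optimum: clay uses 231 of 231 (binding); labor uses 63 of 81 (slack = 18); wheel time uses 147 of 147 (binding).
Slack constraints have shadow price 0 (complementary slackness).
The binding rows give the dual system: 5·y_clay + 5·y_wheel time = 82.5 and 6·y_clay + 2·y_wheel time = 61.
Solving: y_clay = 7, y_wheel time = 9.5.
Δz = y_clay·Δb = 7 × (6) = 42, so new z* = 3013.5 + 42 = 3055.5.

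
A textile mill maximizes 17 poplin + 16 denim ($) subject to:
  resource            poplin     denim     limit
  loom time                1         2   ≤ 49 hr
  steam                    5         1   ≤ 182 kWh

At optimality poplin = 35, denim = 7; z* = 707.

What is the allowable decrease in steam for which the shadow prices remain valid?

Binding constraints: loom time, steam. The basis is B = [[1,2],[5,1]] with det -9.
Per unit decrease in steam, x* moves by d = (-0.2222, 0.1111).
The basis stays optimal until poplin reaches 0; allowable decrease = 157.5 kWh.

157.5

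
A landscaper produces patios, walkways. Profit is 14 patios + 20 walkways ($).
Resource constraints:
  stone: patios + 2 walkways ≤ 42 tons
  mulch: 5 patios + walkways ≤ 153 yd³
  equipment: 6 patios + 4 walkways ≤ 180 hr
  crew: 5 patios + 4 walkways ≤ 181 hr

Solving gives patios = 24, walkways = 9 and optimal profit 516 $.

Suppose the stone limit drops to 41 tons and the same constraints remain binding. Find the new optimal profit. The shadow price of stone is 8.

Δb = -1, so new z* = 516 + (8)·(-1) = 516 − 8 = 508.

508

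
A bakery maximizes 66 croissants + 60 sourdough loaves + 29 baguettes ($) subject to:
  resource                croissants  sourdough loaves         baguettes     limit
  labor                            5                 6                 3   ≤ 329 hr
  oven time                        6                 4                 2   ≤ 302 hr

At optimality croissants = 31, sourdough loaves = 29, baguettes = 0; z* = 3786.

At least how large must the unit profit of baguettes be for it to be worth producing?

30

At the optimum: labor uses 329 of 329 (binding); oven time uses 302 of 302 (binding).
The binding rows give the dual system: 5·y_labor + 6·y_oven time = 66 and 6·y_labor + 4·y_oven time = 60.
This yields shadow prices y_labor = 6, y_oven time = 6.
baguettes enters the basis when its profit ≥ yᵀa₃ = 6·3 + 6·2 = 30.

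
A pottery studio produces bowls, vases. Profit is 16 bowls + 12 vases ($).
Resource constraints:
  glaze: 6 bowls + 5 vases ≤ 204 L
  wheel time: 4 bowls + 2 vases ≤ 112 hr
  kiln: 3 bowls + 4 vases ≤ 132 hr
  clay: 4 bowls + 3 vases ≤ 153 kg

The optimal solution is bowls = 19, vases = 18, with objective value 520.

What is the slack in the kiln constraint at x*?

kiln used = 3·19 + 4·18 = 129; slack = 132 − 129 = 3.

3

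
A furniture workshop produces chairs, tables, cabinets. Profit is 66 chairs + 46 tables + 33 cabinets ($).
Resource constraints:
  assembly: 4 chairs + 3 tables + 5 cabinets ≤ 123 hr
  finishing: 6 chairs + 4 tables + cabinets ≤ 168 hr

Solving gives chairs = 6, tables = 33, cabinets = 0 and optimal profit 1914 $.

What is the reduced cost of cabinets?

-4

Check each constraint at x*: assembly 123/123 (tight); finishing 168/168 (tight).
Dual feasibility on the basic columns requires 4·y_assembly + 6·y_finishing = 66, 3·y_assembly + 4·y_finishing = 46.
Solving: y_assembly = 6, y_finishing = 7.
Reduced cost of cabinets: c₃ − yᵀa₃ = 33 − (6·5 + 7·1) = 33 − 37 = -4.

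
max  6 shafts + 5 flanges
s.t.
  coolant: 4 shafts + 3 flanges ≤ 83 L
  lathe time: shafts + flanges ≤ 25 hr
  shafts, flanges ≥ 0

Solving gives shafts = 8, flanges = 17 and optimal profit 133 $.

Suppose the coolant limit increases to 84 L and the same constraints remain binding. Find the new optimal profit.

134

At the optimum: coolant uses 83 of 83 (binding); lathe time uses 25 of 25 (binding).
The binding rows give the dual system: 4·y_coolant + 1·y_lathe time = 6 and 3·y_coolant + 1·y_lathe time = 5.
This yields shadow prices y_coolant = 1, y_lathe time = 2.
Δz = y_coolant·Δb = 1 × (1) = 1, so new z* = 133 + 1 = 134.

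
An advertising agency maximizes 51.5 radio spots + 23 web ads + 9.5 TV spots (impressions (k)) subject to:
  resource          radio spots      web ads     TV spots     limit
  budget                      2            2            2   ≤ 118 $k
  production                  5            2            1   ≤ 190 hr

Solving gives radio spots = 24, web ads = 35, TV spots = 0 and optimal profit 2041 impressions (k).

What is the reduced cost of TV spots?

-4

Check each constraint at x*: budget 118/118 (tight); production 190/190 (tight).
Dual feasibility on the basic columns requires 2·y_budget + 5·y_production = 51.5, 2·y_budget + 2·y_production = 23.
Solving: y_budget = 2, y_production = 9.5.
Reduced cost of TV spots: c₃ − yᵀa₃ = 9.5 − (2·2 + 9.5·1) = 9.5 − 13.5 = -4.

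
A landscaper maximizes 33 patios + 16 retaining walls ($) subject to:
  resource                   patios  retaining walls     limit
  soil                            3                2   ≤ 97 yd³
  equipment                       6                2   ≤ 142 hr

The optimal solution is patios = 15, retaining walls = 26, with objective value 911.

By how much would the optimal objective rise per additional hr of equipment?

3

Both soil and equipment are binding at x*.
Dual feasibility on the basic columns requires 3·y_soil + 6·y_equipment = 33, 2·y_soil + 2·y_equipment = 16.
This yields shadow prices y_soil = 5, y_equipment = 3.
Shadow price of equipment = 3.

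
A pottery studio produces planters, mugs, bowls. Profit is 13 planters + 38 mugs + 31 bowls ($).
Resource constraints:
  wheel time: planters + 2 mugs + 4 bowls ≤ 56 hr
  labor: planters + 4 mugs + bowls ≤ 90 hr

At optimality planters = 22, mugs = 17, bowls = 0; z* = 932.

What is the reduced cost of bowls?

Both wheel time and labor are binding at x*.
Dual feasibility on the basic columns requires 1·y_wheel time + 1·y_labor = 13, 2·y_wheel time + 4·y_labor = 38.
This yields shadow prices y_wheel time = 7, y_labor = 6.
Reduced cost of bowls: c₃ − yᵀa₃ = 31 − (7·4 + 6·1) = 31 − 34 = -3.

-3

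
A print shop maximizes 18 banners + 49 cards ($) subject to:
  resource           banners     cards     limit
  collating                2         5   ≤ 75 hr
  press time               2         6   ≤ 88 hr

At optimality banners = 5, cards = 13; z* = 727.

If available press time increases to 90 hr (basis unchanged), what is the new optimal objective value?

735

Both collating and press time are binding at x*.
Dual feasibility on the basic columns requires 2·y_collating + 2·y_press time = 18, 5·y_collating + 6·y_press time = 49.
Solving: y_collating = 5, y_press time = 4.
Δz = y_press time·Δb = 4 × (2) = 8, so new z* = 727 + 8 = 735.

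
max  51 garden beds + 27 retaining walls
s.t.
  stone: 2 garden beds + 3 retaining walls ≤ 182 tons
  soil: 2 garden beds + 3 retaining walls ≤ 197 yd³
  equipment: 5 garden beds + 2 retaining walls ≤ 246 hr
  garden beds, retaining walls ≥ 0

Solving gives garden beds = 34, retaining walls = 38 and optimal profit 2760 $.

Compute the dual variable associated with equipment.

Check each constraint at x*: stone 182/182 (tight); soil 182/197 (slack 15); equipment 246/246 (tight).
Slack constraints have shadow price 0 (complementary slackness).
Dual feasibility on the basic columns requires 2·y_stone + 5·y_equipment = 51, 3·y_stone + 2·y_equipment = 27.
→ y_stone = 3 and y_equipment = 9.
Shadow price of equipment = 9.

9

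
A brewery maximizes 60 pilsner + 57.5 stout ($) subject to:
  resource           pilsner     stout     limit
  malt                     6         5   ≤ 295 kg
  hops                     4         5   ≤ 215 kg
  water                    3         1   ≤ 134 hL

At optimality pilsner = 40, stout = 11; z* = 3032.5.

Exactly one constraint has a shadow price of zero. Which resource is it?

malt: 295/295 (binding)
hops: 215/215 (binding)
water: 131/134 (slack 3)
By complementary slackness, a constraint with positive slack has shadow price 0 → water.

water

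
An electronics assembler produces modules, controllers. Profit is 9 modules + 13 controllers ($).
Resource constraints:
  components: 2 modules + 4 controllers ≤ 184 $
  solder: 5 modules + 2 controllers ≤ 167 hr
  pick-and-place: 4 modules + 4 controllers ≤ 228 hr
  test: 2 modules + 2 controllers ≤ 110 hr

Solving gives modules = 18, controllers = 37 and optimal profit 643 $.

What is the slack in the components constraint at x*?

0

components used = 2·18 + 4·37 = 184; slack = 184 − 184 = 0.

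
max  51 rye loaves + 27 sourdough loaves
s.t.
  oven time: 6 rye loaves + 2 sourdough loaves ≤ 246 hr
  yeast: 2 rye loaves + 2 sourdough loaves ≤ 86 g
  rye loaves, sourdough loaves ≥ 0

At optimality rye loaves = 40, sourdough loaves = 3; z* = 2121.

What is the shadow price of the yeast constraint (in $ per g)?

7.5

Both oven time and yeast are binding at x*.
The binding rows give the dual system: 6·y_oven time + 2·y_yeast = 51 and 2·y_oven time + 2·y_yeast = 27.
This yields shadow prices y_oven time = 6, y_yeast = 7.5.
Shadow price of yeast = 7.5.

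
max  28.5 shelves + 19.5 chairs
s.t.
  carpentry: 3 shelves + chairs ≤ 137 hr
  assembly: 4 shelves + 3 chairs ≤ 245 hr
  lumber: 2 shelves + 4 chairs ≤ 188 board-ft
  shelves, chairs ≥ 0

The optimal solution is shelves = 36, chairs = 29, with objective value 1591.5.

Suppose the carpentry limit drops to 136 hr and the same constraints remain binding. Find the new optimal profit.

1584

Check each constraint at x*: carpentry 137/137 (tight); assembly 231/245 (slack 14); lumber 188/188 (tight).
By complementary slackness, y = 0 for the non-binding constraint.
The binding rows give the dual system: 3·y_carpentry + 2·y_lumber = 28.5 and 1·y_carpentry + 4·y_lumber = 19.5.
This yields shadow prices y_carpentry = 7.5, y_lumber = 3.
Δz = y_carpentry·Δb = 7.5 × (-1) = -7.5, so new z* = 1591.5 − 7.5 = 1584.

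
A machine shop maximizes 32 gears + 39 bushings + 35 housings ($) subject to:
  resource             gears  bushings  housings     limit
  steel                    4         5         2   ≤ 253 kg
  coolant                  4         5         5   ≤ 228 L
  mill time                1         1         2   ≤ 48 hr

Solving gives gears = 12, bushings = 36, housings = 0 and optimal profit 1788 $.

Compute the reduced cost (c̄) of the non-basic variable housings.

-8

At the optimum: steel uses 228 of 253 (slack = 25); coolant uses 228 of 228 (binding); mill time uses 48 of 48 (binding).
By complementary slackness, y = 0 for the non-binding constraint.
Dual feasibility on the basic columns requires 4·y_coolant + 1·y_mill time = 32, 5·y_coolant + 1·y_mill time = 39.
→ y_coolant = 7 and y_mill time = 4.
Reduced cost of housings: c₃ − yᵀa₃ = 35 − (7·5 + 4·2) = 35 − 43 = -8.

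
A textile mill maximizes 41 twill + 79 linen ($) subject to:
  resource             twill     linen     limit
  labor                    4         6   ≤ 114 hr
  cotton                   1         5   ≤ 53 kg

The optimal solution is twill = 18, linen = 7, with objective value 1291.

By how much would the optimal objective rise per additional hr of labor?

9

At the optimum: labor uses 114 of 114 (binding); cotton uses 53 of 53 (binding).
Dual feasibility on the basic columns requires 4·y_labor + 1·y_cotton = 41, 6·y_labor + 5·y_cotton = 79.
→ y_labor = 9 and y_cotton = 5.
Shadow price of labor = 9.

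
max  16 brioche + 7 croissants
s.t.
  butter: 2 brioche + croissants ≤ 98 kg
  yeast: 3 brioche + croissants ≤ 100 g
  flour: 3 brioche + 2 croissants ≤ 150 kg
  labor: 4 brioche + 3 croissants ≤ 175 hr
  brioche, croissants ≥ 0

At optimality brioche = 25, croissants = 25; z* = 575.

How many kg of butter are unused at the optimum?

butter used = 2·25 + 1·25 = 75; slack = 98 − 75 = 23.

23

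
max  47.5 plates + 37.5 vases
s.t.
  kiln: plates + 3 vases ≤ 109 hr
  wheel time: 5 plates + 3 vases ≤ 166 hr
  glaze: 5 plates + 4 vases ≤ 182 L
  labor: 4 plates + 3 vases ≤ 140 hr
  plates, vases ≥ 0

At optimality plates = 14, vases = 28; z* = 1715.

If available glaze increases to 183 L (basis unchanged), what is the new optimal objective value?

1722.5

Binding: glaze and labor. Non-binding: kiln (11 unused), wheel time (12 unused).
Slack constraints have shadow price 0 (complementary slackness).
From A_Bᵀ y = c: 5·y_glaze + 4·y_labor = 47.5; 4·y_glaze + 3·y_labor = 37.5.
→ y_glaze = 7.5 and y_labor = 2.5.
Δz = y_glaze·Δb = 7.5 × (1) = 7.5, so new z* = 1715 + 7.5 = 1722.5.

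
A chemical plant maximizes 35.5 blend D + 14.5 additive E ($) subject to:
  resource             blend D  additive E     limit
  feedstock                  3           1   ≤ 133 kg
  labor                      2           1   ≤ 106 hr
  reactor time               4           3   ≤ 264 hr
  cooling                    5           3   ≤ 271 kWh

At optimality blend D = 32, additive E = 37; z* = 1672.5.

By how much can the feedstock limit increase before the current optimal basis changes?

20

Binding constraints: feedstock, cooling. The basis is B = [[3,1],[5,3]] with det 4.
Per unit increase in feedstock, x* moves by d = (0.75, -1.25).
The basis stays optimal until labor becomes binding; allowable increase = 20 kg.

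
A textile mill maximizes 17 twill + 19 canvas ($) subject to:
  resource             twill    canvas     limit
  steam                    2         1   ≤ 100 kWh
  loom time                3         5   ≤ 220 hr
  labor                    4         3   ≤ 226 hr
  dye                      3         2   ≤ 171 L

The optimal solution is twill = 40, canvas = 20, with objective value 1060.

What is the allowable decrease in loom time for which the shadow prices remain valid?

Binding constraints: steam, loom time. The basis is B = [[2,1],[3,5]] with det 7.
Per unit decrease in loom time, x* moves by d = (0.1429, -0.2857).
The basis stays optimal until canvas reaches 0; allowable decrease = 70 hr.

70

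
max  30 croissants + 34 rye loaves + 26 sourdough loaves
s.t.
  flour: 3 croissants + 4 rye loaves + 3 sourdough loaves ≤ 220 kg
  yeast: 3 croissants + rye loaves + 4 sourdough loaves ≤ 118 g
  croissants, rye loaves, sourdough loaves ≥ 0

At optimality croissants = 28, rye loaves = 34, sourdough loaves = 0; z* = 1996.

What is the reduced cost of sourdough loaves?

Both flour and yeast are binding at x*.
From A_Bᵀ y = c: 3·y_flour + 3·y_yeast = 30; 4·y_flour + 1·y_yeast = 34.
Solving: y_flour = 8, y_yeast = 2.
Reduced cost of sourdough loaves: c₃ − yᵀa₃ = 26 − (8·3 + 2·4) = 26 − 32 = -6.

-6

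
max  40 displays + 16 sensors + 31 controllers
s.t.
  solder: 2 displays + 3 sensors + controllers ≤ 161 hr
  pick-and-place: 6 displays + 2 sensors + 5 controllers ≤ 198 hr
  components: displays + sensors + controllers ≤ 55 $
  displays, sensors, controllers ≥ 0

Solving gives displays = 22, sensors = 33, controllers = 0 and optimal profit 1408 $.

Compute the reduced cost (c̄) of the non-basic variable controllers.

-3

Binding: pick-and-place and components. Non-binding: solder (18 unused).
Since solder is not tight, its dual is 0.
Dual feasibility on the basic columns requires 6·y_pick-and-place + 1·y_components = 40, 2·y_pick-and-place + 1·y_components = 16.
→ y_pick-and-place = 6 and y_components = 4.
Reduced cost of controllers: c₃ − yᵀa₃ = 31 − (6·5 + 4·1) = 31 − 34 = -3.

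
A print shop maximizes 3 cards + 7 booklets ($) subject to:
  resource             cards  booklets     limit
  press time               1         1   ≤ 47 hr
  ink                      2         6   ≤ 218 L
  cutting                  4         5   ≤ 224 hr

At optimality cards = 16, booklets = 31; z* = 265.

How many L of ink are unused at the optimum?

ink used = 2·16 + 6·31 = 218; slack = 218 − 218 = 0.

0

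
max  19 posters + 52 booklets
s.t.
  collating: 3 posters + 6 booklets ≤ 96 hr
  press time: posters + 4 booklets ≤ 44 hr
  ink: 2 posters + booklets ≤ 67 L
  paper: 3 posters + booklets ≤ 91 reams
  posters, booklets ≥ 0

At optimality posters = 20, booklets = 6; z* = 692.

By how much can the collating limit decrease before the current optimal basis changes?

Binding constraints: collating, press time. The basis is B = [[3,6],[1,4]] with det 6.
Per unit decrease in collating, x* moves by d = (-0.6667, 0.1667).
The basis stays optimal until posters reaches 0; allowable decrease = 30 hr.

30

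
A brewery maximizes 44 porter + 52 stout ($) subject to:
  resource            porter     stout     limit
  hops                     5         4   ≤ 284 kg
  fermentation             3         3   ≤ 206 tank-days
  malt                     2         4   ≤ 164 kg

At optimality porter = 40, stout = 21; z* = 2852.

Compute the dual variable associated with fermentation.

Binding: hops and malt. Non-binding: fermentation (23 unused).
Slack constraints have shadow price 0 (complementary slackness).
Dual feasibility on the basic columns requires 5·y_hops + 2·y_malt = 44, 4·y_hops + 4·y_malt = 52.
This yields shadow prices y_hops = 6, y_malt = 7.
Shadow price of fermentation = 0.

0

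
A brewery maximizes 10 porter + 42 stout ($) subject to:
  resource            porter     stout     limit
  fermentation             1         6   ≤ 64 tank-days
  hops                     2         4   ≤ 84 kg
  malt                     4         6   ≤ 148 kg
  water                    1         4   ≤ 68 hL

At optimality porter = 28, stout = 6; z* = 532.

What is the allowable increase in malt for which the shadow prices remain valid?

9

Binding constraints: fermentation, malt. The basis is B = [[1,6],[4,6]] with det -18.
Per unit increase in malt, x* moves by d = (0.3333, -0.0556).
The basis stays optimal until hops becomes binding; allowable increase = 9 kg.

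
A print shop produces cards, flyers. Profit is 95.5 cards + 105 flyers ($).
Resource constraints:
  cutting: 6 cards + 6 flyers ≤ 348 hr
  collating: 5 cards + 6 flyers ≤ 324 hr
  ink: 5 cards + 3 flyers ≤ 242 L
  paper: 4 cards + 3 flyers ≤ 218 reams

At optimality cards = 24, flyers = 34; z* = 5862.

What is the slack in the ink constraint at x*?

20

ink used = 5·24 + 3·34 = 222; slack = 242 − 222 = 20.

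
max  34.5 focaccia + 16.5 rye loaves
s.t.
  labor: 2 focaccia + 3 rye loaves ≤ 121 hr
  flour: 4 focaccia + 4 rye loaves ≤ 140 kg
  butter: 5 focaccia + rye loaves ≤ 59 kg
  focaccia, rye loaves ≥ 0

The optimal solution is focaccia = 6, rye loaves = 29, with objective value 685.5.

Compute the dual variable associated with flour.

At the optimum: labor uses 99 of 121 (slack = 22); flour uses 140 of 140 (binding); butter uses 59 of 59 (binding).
Since labor is not tight, its dual is 0.
The binding rows give the dual system: 4·y_flour + 5·y_butter = 34.5 and 4·y_flour + 1·y_butter = 16.5.
This yields shadow prices y_flour = 3, y_butter = 4.5.
Shadow price of flour = 3.

3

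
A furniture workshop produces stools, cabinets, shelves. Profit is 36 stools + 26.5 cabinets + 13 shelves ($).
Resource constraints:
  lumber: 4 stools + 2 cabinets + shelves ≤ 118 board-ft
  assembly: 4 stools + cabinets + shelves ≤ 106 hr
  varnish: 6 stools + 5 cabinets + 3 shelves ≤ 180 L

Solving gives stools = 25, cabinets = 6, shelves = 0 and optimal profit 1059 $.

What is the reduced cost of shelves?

Check each constraint at x*: lumber 112/118 (slack 6); assembly 106/106 (tight); varnish 180/180 (tight).
Since lumber is not tight, its dual is 0.
From A_Bᵀ y = c: 4·y_assembly + 6·y_varnish = 36; 1·y_assembly + 5·y_varnish = 26.5.
This yields shadow prices y_assembly = 1.5, y_varnish = 5.
Reduced cost of shelves: c₃ − yᵀa₃ = 13 − (1.5·1 + 5·3) = 13 − 16.5 = -3.5.

-3.5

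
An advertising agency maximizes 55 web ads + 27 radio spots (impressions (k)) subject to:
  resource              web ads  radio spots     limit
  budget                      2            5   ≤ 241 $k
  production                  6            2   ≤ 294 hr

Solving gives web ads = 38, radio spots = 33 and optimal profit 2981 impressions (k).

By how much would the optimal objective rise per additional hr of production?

Check each constraint at x*: budget 241/241 (tight); production 294/294 (tight).
The binding rows give the dual system: 2·y_budget + 6·y_production = 55 and 5·y_budget + 2·y_production = 27.
This yields shadow prices y_budget = 2, y_production = 8.5.
Shadow price of production = 8.5.

8.5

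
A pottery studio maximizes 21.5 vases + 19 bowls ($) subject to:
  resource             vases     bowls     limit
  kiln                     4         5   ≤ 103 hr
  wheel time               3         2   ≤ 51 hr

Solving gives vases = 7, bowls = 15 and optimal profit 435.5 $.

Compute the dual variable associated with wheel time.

4.5

At the optimum: kiln uses 103 of 103 (binding); wheel time uses 51 of 51 (binding).
The binding rows give the dual system: 4·y_kiln + 3·y_wheel time = 21.5 and 5·y_kiln + 2·y_wheel time = 19.
This yields shadow prices y_kiln = 2, y_wheel time = 4.5.
Shadow price of wheel time = 4.5.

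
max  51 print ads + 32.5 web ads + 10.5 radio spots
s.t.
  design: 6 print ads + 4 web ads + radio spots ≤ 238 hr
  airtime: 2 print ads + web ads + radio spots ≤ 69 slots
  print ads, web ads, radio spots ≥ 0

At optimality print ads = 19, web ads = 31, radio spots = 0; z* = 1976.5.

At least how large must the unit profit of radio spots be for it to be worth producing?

11.5

At the optimum: design uses 238 of 238 (binding); airtime uses 69 of 69 (binding).
The binding rows give the dual system: 6·y_design + 2·y_airtime = 51 and 4·y_design + 1·y_airtime = 32.5.
Solving: y_design = 7, y_airtime = 4.5.
radio spots enters the basis when its profit ≥ yᵀa₃ = 7·1 + 4.5·1 = 11.5.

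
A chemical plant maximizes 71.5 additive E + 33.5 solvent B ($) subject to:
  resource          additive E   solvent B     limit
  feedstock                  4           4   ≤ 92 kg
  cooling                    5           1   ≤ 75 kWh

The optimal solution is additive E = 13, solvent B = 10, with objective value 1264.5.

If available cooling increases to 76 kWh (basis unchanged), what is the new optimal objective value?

1274

At the optimum: feedstock uses 92 of 92 (binding); cooling uses 75 of 75 (binding).
The binding rows give the dual system: 4·y_feedstock + 5·y_cooling = 71.5 and 4·y_feedstock + 1·y_cooling = 33.5.
This yields shadow prices y_feedstock = 6, y_cooling = 9.5.
Δz = y_cooling·Δb = 9.5 × (1) = 9.5, so new z* = 1264.5 + 9.5 = 1274.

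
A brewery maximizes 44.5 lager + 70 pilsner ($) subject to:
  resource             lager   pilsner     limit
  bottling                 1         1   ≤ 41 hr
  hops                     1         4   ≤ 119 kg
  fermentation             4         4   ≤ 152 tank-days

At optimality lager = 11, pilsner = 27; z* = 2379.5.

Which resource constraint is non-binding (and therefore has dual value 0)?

bottling: 38/41 (slack 3)
hops: 119/119 (binding)
fermentation: 152/152 (binding)
By complementary slackness, a constraint with positive slack has shadow price 0 → bottling.

bottling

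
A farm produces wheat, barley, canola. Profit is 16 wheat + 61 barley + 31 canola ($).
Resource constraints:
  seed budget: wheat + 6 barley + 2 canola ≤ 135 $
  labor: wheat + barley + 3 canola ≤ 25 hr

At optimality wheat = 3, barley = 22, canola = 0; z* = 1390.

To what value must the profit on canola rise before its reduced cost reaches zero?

At the optimum: seed budget uses 135 of 135 (binding); labor uses 25 of 25 (binding).
The binding rows give the dual system: 1·y_seed budget + 1·y_labor = 16 and 6·y_seed budget + 1·y_labor = 61.
Solving: y_seed budget = 9, y_labor = 7.
canola enters the basis when its profit ≥ yᵀa₃ = 9·2 + 7·3 = 39.

39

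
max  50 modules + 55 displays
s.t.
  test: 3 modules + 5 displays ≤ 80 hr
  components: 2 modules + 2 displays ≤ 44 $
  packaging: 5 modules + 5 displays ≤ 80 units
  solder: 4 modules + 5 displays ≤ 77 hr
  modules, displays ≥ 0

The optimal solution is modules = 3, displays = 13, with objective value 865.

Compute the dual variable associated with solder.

5

Check each constraint at x*: test 74/80 (slack 6); components 32/44 (slack 12); packaging 80/80 (tight); solder 77/77 (tight).
By complementary slackness, y = 0 for the non-binding constraints.
Dual feasibility on the basic columns requires 5·y_packaging + 4·y_solder = 50, 5·y_packaging + 5·y_solder = 55.
→ y_packaging = 6 and y_solder = 5.
Shadow price of solder = 5.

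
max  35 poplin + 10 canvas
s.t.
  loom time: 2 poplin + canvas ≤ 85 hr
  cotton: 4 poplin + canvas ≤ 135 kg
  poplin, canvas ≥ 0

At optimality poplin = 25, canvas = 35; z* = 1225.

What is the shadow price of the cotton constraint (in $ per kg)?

Check each constraint at x*: loom time 85/85 (tight); cotton 135/135 (tight).
From A_Bᵀ y = c: 2·y_loom time + 4·y_cotton = 35; 1·y_loom time + 1·y_cotton = 10.
Solving: y_loom time = 2.5, y_cotton = 7.5.
Shadow price of cotton = 7.5.

7.5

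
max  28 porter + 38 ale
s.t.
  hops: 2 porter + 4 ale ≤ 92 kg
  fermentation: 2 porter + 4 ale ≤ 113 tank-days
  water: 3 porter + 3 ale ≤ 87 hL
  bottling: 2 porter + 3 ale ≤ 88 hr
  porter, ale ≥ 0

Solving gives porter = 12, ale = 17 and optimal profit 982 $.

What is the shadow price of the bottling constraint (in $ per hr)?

0

Binding: hops and water. Non-binding: fermentation (21 unused), bottling (13 unused).
Since fermentation, bottling are not tight, their duals are 0.
The binding rows give the dual system: 2·y_hops + 3·y_water = 28 and 4·y_hops + 3·y_water = 38.
Solving: y_hops = 5, y_water = 6.
Shadow price of bottling = 0.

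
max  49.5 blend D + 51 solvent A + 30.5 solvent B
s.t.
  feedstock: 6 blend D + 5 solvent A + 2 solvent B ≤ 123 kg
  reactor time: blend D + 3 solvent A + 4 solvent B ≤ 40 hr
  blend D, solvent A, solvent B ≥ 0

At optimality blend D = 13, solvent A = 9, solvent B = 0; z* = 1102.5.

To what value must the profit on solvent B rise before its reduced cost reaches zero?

33

Both feedstock and reactor time are binding at x*.
From A_Bᵀ y = c: 6·y_feedstock + 1·y_reactor time = 49.5; 5·y_feedstock + 3·y_reactor time = 51.
Solving: y_feedstock = 7.5, y_reactor time = 4.5.
solvent B enters the basis when its profit ≥ yᵀa₃ = 7.5·2 + 4.5·4 = 33.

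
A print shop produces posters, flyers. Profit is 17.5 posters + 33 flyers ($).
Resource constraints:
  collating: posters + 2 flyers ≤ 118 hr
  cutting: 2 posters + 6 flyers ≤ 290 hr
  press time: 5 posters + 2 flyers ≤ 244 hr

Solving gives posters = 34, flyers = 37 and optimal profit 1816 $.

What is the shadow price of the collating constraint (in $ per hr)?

At the optimum: collating uses 108 of 118 (slack = 10); cutting uses 290 of 290 (binding); press time uses 244 of 244 (binding).
By complementary slackness, y = 0 for the non-binding constraint.
The binding rows give the dual system: 2·y_cutting + 5·y_press time = 17.5 and 6·y_cutting + 2·y_press time = 33.
Solving: y_cutting = 5, y_press time = 1.5.
Shadow price of collating = 0.

0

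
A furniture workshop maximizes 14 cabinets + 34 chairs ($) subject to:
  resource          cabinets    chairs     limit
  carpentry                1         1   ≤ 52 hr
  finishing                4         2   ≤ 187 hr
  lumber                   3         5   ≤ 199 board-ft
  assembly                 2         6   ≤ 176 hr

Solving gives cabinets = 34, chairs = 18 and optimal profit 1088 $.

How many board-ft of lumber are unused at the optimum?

lumber used = 3·34 + 5·18 = 192; slack = 199 − 192 = 7.

7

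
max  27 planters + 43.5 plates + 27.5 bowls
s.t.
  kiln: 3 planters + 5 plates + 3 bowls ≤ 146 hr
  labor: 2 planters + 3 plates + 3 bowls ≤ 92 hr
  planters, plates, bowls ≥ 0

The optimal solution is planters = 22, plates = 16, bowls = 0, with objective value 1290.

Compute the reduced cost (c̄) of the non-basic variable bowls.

At the optimum: kiln uses 146 of 146 (binding); labor uses 92 of 92 (binding).
The binding rows give the dual system: 3·y_kiln + 2·y_labor = 27 and 5·y_kiln + 3·y_labor = 43.5.
Solving: y_kiln = 6, y_labor = 4.5.
Reduced cost of bowls: c₃ − yᵀa₃ = 27.5 − (6·3 + 4.5·3) = 27.5 − 31.5 = -4.

-4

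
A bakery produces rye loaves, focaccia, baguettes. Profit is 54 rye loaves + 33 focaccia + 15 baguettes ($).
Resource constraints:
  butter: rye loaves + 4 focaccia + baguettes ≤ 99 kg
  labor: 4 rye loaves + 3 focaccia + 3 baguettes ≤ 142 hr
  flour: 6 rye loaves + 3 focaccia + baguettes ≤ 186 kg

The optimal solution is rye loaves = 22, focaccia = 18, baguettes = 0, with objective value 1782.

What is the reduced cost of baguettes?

At the optimum: butter uses 94 of 99 (slack = 5); labor uses 142 of 142 (binding); flour uses 186 of 186 (binding).
Slack constraints have shadow price 0 (complementary slackness).
From A_Bᵀ y = c: 4·y_labor + 6·y_flour = 54; 3·y_labor + 3·y_flour = 33.
→ y_labor = 6 and y_flour = 5.
Reduced cost of baguettes: c₃ − yᵀa₃ = 15 − (6·3 + 5·1) = 15 − 23 = -8.

-8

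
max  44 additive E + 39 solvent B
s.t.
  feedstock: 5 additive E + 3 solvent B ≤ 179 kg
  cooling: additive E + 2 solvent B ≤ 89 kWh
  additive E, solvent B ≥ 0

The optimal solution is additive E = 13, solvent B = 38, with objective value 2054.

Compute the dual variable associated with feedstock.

At the optimum: feedstock uses 179 of 179 (binding); cooling uses 89 of 89 (binding).
The binding rows give the dual system: 5·y_feedstock + 1·y_cooling = 44 and 3·y_feedstock + 2·y_cooling = 39.
This yields shadow prices y_feedstock = 7, y_cooling = 9.
Shadow price of feedstock = 7.

7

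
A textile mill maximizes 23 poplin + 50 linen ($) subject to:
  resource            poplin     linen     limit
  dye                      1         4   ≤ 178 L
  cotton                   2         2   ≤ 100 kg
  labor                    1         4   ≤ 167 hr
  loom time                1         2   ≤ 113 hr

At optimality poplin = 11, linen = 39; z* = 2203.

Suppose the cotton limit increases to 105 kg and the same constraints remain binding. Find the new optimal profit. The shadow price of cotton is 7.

Δb = 5, so new z* = 2203 + (7)·(5) = 2203 + 35 = 2238.

2238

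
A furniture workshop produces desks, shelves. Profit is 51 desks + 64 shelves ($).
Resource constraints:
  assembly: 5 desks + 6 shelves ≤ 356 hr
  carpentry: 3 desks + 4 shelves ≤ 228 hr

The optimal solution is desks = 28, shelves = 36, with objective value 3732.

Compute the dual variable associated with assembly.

6

Both assembly and carpentry are binding at x*.
The binding rows give the dual system: 5·y_assembly + 3·y_carpentry = 51 and 6·y_assembly + 4·y_carpentry = 64.
This yields shadow prices y_assembly = 6, y_carpentry = 7.
Shadow price of assembly = 6.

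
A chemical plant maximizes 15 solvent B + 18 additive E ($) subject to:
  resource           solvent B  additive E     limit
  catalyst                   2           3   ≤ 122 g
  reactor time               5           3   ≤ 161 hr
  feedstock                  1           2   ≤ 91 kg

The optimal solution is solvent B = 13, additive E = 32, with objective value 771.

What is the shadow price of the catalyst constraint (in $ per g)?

5

Binding: catalyst and reactor time. Non-binding: feedstock (14 unused).
By complementary slackness, y = 0 for the non-binding constraint.
Dual feasibility on the basic columns requires 2·y_catalyst + 5·y_reactor time = 15, 3·y_catalyst + 3·y_reactor time = 18.
Solving: y_catalyst = 5, y_reactor time = 1.
Shadow price of catalyst = 5.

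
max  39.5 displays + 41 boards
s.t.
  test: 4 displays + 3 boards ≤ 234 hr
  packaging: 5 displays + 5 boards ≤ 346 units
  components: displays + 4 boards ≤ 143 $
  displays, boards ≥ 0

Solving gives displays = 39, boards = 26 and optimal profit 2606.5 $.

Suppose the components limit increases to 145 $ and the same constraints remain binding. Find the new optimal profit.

At the optimum: test uses 234 of 234 (binding); packaging uses 325 of 346 (slack = 21); components uses 143 of 143 (binding).
By complementary slackness, y = 0 for the non-binding constraint.
From A_Bᵀ y = c: 4·y_test + 1·y_components = 39.5; 3·y_test + 4·y_components = 41.
This yields shadow prices y_test = 9, y_components = 3.5.
Δz = y_components·Δb = 3.5 × (2) = 7, so new z* = 2606.5 + 7 = 2613.5.

2613.5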